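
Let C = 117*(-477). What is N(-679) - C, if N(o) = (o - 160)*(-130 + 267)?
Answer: -59134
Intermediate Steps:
N(o) = -21920 + 137*o (N(o) = (-160 + o)*137 = -21920 + 137*o)
C = -55809
N(-679) - C = (-21920 + 137*(-679)) - 1*(-55809) = (-21920 - 93023) + 55809 = -114943 + 55809 = -59134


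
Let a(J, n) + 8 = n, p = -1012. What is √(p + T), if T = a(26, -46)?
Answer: I*√1066 ≈ 32.65*I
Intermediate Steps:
a(J, n) = -8 + n
T = -54 (T = -8 - 46 = -54)
√(p + T) = √(-1012 - 54) = √(-1066) = I*√1066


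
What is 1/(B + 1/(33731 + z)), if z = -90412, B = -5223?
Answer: -56681/296044864 ≈ -0.00019146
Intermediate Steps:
1/(B + 1/(33731 + z)) = 1/(-5223 + 1/(33731 - 90412)) = 1/(-5223 + 1/(-56681)) = 1/(-5223 - 1/56681) = 1/(-296044864/56681) = -56681/296044864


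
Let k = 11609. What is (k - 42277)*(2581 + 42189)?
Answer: -1373006360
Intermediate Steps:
(k - 42277)*(2581 + 42189) = (11609 - 42277)*(2581 + 42189) = -30668*44770 = -1373006360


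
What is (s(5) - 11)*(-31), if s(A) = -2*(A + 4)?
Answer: 899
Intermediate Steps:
s(A) = -8 - 2*A (s(A) = -2*(4 + A) = -8 - 2*A)
(s(5) - 11)*(-31) = ((-8 - 2*5) - 11)*(-31) = ((-8 - 10) - 11)*(-31) = (-18 - 11)*(-31) = -29*(-31) = 899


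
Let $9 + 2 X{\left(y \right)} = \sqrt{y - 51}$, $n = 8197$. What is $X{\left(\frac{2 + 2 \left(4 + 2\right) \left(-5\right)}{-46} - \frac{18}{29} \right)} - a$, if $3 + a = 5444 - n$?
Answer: $\frac{5503}{2} + \frac{i \sqrt{22404530}}{1334} \approx 2751.5 + 3.5482 i$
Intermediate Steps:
$a = -2756$ ($a = -3 + \left(5444 - 8197\right) = -3 - 2753 = -2756$)
$X{\left(y \right)} = - \frac{9}{2} + \frac{\sqrt{-51 + y}}{2}$ ($X{\left(y \right)} = - \frac{9}{2} + \frac{\sqrt{y - 51}}{2} = - \frac{9}{2} + \frac{\sqrt{-51 + y}}{2}$)
$X{\left(\frac{2 + 2 \left(4 + 2\right) \left(-5\right)}{-46} - \frac{18}{29} \right)} - a = \left(- \frac{9}{2} + \frac{\sqrt{-51 - \left(\frac{18}{29} - \frac{2 + 2 \left(4 + 2\right) \left(-5\right)}{-46}\right)}}{2}\right) - -2756 = \left(- \frac{9}{2} + \frac{\sqrt{-51 - \left(\frac{18}{29} - \left(2 + 2 \cdot 6 \left(-5\right)\right) \left(- \frac{1}{46}\right)\right)}}{2}\right) + 2756 = \left(- \frac{9}{2} + \frac{\sqrt{-51 - \left(\frac{18}{29} - \left(2 + 12 \left(-5\right)\right) \left(- \frac{1}{46}\right)\right)}}{2}\right) + 2756 = \left(- \frac{9}{2} + \frac{\sqrt{-51 - \left(\frac{18}{29} - \left(2 - 60\right) \left(- \frac{1}{46}\right)\right)}}{2}\right) + 2756 = \left(- \frac{9}{2} + \frac{\sqrt{-51 - - \frac{427}{667}}}{2}\right) + 2756 = \left(- \frac{9}{2} + \frac{\sqrt{-51 + \left(\frac{29}{23} - \frac{18}{29}\right)}}{2}\right) + 2756 = \left(- \frac{9}{2} + \frac{\sqrt{-51 + \frac{427}{667}}}{2}\right) + 2756 = \left(- \frac{9}{2} + \frac{\sqrt{- \frac{33590}{667}}}{2}\right) + 2756 = \left(- \frac{9}{2} + \frac{\frac{1}{667} i \sqrt{22404530}}{2}\right) + 2756 = \left(- \frac{9}{2} + \frac{i \sqrt{22404530}}{1334}\right) + 2756 = \frac{5503}{2} + \frac{i \sqrt{22404530}}{1334}$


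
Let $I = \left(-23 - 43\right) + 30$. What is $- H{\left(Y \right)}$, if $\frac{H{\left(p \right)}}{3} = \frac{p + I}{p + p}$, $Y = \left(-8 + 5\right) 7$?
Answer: $- \frac{57}{14} \approx -4.0714$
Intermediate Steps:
$I = -36$ ($I = -66 + 30 = -36$)
$Y = -21$ ($Y = \left(-3\right) 7 = -21$)
$H{\left(p \right)} = \frac{3 \left(-36 + p\right)}{2 p}$ ($H{\left(p \right)} = 3 \frac{p - 36}{p + p} = 3 \frac{-36 + p}{2 p} = \frac{3 \left(-36 + p\right)}{2 p}$)
$- H{\left(Y \right)} = - (\frac{3}{2} - \frac{54}{-21}) = - (\frac{3}{2} - - \frac{18}{7}) = - (\frac{3}{2} + \frac{18}{7}) = \left(-1\right) \frac{57}{14} = - \frac{57}{14}$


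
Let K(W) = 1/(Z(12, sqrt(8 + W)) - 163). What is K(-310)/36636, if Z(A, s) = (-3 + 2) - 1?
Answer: -1/6044940 ≈ -1.6543e-7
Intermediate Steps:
Z(A, s) = -2 (Z(A, s) = -1 - 1 = -2)
K(W) = -1/165 (K(W) = 1/(-2 - 163) = 1/(-165) = -1/165)
K(-310)/36636 = -1/165/36636 = -1/165*1/36636 = -1/6044940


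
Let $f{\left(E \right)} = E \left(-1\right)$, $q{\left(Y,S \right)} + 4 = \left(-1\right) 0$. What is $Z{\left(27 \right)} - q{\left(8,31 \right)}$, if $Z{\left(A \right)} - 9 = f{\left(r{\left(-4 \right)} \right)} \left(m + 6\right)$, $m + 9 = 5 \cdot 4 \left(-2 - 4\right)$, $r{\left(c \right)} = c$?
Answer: $-479$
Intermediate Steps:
$q{\left(Y,S \right)} = -4$ ($q{\left(Y,S \right)} = -4 - 0 = -4 + 0 = -4$)
$f{\left(E \right)} = - E$
$m = -129$ ($m = -9 + 5 \cdot 4 \left(-2 - 4\right) = -9 + 20 \left(-2 - 4\right) = -9 + 20 \left(-6\right) = -9 - 120 = -129$)
$Z{\left(A \right)} = -483$ ($Z{\left(A \right)} = 9 + \left(-1\right) \left(-4\right) \left(-129 + 6\right) = 9 + 4 \left(-123\right) = 9 - 492 = -483$)
$Z{\left(27 \right)} - q{\left(8,31 \right)} = -483 - -4 = -483 + 4 = -479$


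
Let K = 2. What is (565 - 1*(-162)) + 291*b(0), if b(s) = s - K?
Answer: 145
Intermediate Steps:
b(s) = -2 + s (b(s) = s - 1*2 = s - 2 = -2 + s)
(565 - 1*(-162)) + 291*b(0) = (565 - 1*(-162)) + 291*(-2 + 0) = (565 + 162) + 291*(-2) = 727 - 582 = 145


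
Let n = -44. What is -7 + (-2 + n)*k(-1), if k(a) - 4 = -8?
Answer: 177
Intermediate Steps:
k(a) = -4 (k(a) = 4 - 8 = -4)
-7 + (-2 + n)*k(-1) = -7 + (-2 - 44)*(-4) = -7 - 46*(-4) = -7 + 184 = 177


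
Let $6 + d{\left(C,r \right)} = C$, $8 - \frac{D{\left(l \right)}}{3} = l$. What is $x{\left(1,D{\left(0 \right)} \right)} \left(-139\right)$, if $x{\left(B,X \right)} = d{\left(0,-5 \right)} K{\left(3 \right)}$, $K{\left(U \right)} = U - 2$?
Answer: $834$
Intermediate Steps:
$D{\left(l \right)} = 24 - 3 l$
$d{\left(C,r \right)} = -6 + C$
$K{\left(U \right)} = -2 + U$
$x{\left(B,X \right)} = -6$ ($x{\left(B,X \right)} = \left(-6 + 0\right) \left(-2 + 3\right) = \left(-6\right) 1 = -6$)
$x{\left(1,D{\left(0 \right)} \right)} \left(-139\right) = \left(-6\right) \left(-139\right) = 834$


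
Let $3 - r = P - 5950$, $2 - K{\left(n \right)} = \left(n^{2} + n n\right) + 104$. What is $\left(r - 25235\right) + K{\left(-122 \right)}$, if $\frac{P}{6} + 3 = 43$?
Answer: $-49392$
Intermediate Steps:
$P = 240$ ($P = -18 + 6 \cdot 43 = -18 + 258 = 240$)
$K{\left(n \right)} = -102 - 2 n^{2}$ ($K{\left(n \right)} = 2 - \left(\left(n^{2} + n n\right) + 104\right) = 2 - \left(\left(n^{2} + n^{2}\right) + 104\right) = 2 - \left(2 n^{2} + 104\right) = 2 - \left(104 + 2 n^{2}\right) = -102 - 2 n^{2}$)
$r = 5713$ ($r = 3 - \left(240 - 5950\right) = 3 - -5710 = 3 + 5710 = 5713$)
$\left(r - 25235\right) + K{\left(-122 \right)} = \left(5713 - 25235\right) - \left(102 + 2 \left(-122\right)^{2}\right) = -19522 - 29870 = -49392$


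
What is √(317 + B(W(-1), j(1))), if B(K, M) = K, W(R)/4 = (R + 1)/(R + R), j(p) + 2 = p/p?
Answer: √317 ≈ 17.805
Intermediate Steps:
j(p) = -1 (j(p) = -2 + p/p = -2 + 1 = -1)
W(R) = 2*(1 + R)/R (W(R) = 4*((R + 1)/(R + R)) = 4*((1 + R)/((2*R))) = 4*((1 + R)*(1/(2*R))) = 4*((1 + R)/(2*R)) = 2*(1 + R)/R)
√(317 + B(W(-1), j(1))) = √(317 + (2 + 2/(-1))) = √(317 + (2 + 2*(-1))) = √(317 + (2 - 2)) = √(317 + 0) = √317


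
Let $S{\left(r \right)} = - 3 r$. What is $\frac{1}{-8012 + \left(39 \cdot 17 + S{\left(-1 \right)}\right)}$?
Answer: $- \frac{1}{7346} \approx -0.00013613$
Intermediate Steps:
$\frac{1}{-8012 + \left(39 \cdot 17 + S{\left(-1 \right)}\right)} = \frac{1}{-8012 + \left(39 \cdot 17 - -3\right)} = \frac{1}{-8012 + \left(663 + 3\right)} = \frac{1}{-8012 + 666} = \frac{1}{-7346} = - \frac{1}{7346}$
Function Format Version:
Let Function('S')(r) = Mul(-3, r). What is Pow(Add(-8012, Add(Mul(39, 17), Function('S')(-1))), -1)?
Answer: Rational(-1, 7346) ≈ -0.00013613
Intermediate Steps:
Pow(Add(-8012, Add(Mul(39, 17), Function('S')(-1))), -1) = Pow(Add(-8012, Add(Mul(39, 17), Mul(-3, -1))), -1) = Pow(Add(-8012, Add(663, 3)), -1) = Pow(Add(-8012, 666), -1) = Pow(-7346, -1) = Rational(-1, 7346)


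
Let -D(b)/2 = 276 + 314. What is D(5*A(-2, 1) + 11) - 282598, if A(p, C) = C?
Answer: -283778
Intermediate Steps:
D(b) = -1180 (D(b) = -2*(276 + 314) = -2*590 = -1180)
D(5*A(-2, 1) + 11) - 282598 = -1180 - 282598 = -283778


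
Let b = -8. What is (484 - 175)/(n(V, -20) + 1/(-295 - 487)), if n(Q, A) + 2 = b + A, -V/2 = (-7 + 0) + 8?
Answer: -241638/23461 ≈ -10.300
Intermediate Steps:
V = -2 (V = -2*((-7 + 0) + 8) = -2*(-7 + 8) = -2*1 = -2)
n(Q, A) = -10 + A (n(Q, A) = -2 + (-8 + A) = -10 + A)
(484 - 175)/(n(V, -20) + 1/(-295 - 487)) = (484 - 175)/((-10 - 20) + 1/(-295 - 487)) = 309/(-30 + 1/(-782)) = 309/(-30 - 1/782) = 309/(-23461/782) = 309*(-782/23461) = -241638/23461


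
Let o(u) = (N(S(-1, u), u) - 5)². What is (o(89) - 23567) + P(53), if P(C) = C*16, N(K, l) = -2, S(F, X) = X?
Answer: -22670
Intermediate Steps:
o(u) = 49 (o(u) = (-2 - 5)² = (-7)² = 49)
P(C) = 16*C
(o(89) - 23567) + P(53) = (49 - 23567) + 16*53 = -23518 + 848 = -22670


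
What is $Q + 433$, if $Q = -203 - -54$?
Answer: $284$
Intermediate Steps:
$Q = -149$ ($Q = -203 + 54 = -149$)
$Q + 433 = -149 + 433 = 284$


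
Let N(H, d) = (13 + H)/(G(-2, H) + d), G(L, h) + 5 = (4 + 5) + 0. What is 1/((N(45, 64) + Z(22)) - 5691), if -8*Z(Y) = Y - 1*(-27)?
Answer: -136/774693 ≈ -0.00017555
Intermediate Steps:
G(L, h) = 4 (G(L, h) = -5 + ((4 + 5) + 0) = -5 + (9 + 0) = -5 + 9 = 4)
N(H, d) = (13 + H)/(4 + d)
Z(Y) = -27/8 - Y/8 (Z(Y) = -(Y - 1*(-27))/8 = -(Y + 27)/8 = -(27 + Y)/8 = -27/8 - Y/8)
1/((N(45, 64) + Z(22)) - 5691) = 1/(((13 + 45)/(4 + 64) + (-27/8 - ⅛*22)) - 5691) = 1/((58/68 + (-27/8 - 11/4)) - 5691) = 1/(((1/68)*58 - 49/8) - 5691) = 1/((29/34 - 49/8) - 5691) = 1/(-717/136 - 5691) = 1/(-774693/136) = -136/774693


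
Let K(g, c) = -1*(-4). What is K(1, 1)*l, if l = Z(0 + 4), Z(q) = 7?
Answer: 28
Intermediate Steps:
K(g, c) = 4
l = 7
K(1, 1)*l = 4*7 = 28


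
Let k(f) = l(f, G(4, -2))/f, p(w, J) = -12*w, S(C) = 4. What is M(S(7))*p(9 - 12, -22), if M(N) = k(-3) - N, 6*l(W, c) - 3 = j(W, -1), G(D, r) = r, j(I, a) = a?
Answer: -148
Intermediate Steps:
l(W, c) = 1/3 (l(W, c) = 1/2 + (1/6)*(-1) = 1/2 - 1/6 = 1/3)
k(f) = 1/(3*f)
M(N) = -1/9 - N (M(N) = (1/3)/(-3) - N = (1/3)*(-1/3) - N = -1/9 - N)
M(S(7))*p(9 - 12, -22) = (-1/9 - 1*4)*(-12*(9 - 12)) = (-1/9 - 4)*(-12*(-3)) = -37/9*36 = -148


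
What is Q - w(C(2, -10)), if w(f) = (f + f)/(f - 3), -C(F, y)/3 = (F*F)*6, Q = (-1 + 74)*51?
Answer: 93027/25 ≈ 3721.1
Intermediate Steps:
Q = 3723 (Q = 73*51 = 3723)
C(F, y) = -18*F² (C(F, y) = -3*F*F*6 = -3*F²*6 = -18*F²)
w(f) = 2*f/(-3 + f) (w(f) = (2*f)/(-3 + f) = 2*f/(-3 + f))
Q - w(C(2, -10)) = 3723 - 2*(-18*2²)/(-3 - 18*2²) = 3723 - 2*(-18*4)/(-3 - 18*4) = 3723 - 2*(-72)/(-3 - 72) = 3723 - 2*(-72)/(-75) = 3723 - 2*(-72)*(-1)/75 = 3723 - 1*48/25 = 3723 - 48/25 = 93027/25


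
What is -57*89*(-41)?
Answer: 207993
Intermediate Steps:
-57*89*(-41) = -5073*(-41) = 207993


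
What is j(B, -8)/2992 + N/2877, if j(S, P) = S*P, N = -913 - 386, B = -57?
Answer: -107279/358666 ≈ -0.29911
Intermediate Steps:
N = -1299
j(S, P) = P*S
j(B, -8)/2992 + N/2877 = -8*(-57)/2992 - 1299/2877 = 456*(1/2992) - 1299*1/2877 = 57/374 - 433/959 = -107279/358666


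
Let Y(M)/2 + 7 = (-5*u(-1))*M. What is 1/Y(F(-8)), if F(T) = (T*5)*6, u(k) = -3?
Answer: -1/7214 ≈ -0.00013862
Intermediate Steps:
F(T) = 30*T (F(T) = (5*T)*6 = 30*T)
Y(M) = -14 + 30*M (Y(M) = -14 + 2*((-5*(-3))*M) = -14 + 2*(15*M) = -14 + 30*M)
1/Y(F(-8)) = 1/(-14 + 30*(30*(-8))) = 1/(-14 + 30*(-240)) = 1/(-14 - 7200) = 1/(-7214) = -1/7214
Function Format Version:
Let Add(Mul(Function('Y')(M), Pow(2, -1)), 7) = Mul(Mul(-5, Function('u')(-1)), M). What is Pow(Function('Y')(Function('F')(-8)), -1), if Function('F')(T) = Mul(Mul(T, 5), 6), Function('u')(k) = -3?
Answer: Rational(-1, 7214) ≈ -0.00013862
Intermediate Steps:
Function('F')(T) = Mul(30, T) (Function('F')(T) = Mul(Mul(5, T), 6) = Mul(30, T))
Function('Y')(M) = Add(-14, Mul(30, M)) (Function('Y')(M) = Add(-14, Mul(2, Mul(Mul(-5, -3), M))) = Add(-14, Mul(2, Mul(15, M))) = Add(-14, Mul(30, M)))
Pow(Function('Y')(Function('F')(-8)), -1) = Pow(Add(-14, Mul(30, Mul(30, -8))), -1) = Pow(Add(-14, Mul(30, -240)), -1) = Pow(Add(-14, -7200), -1) = Pow(-7214, -1) = Rational(-1, 7214)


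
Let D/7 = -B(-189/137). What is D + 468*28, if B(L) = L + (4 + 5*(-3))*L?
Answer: 1782018/137 ≈ 13007.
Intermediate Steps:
B(L) = -10*L (B(L) = L + (4 - 15)*L = L - 11*L = -10*L)
D = -13230/137 (D = 7*(-(-10)*(-189/137)) = 7*(-(-10)*(-189*1/137)) = 7*(-(-10)*(-189)/137) = 7*(-1*1890/137) = 7*(-1890/137) = -13230/137 ≈ -96.569)
D + 468*28 = -13230/137 + 468*28 = -13230/137 + 13104 = 1782018/137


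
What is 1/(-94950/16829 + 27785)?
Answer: 16829/467498815 ≈ 3.5998e-5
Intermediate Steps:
1/(-94950/16829 + 27785) = 1/(467498815/16829) = 16829/467498815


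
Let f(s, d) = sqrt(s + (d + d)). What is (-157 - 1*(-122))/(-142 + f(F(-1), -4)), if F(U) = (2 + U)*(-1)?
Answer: 4970/20173 + 105*I/20173 ≈ 0.24637 + 0.005205*I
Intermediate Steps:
F(U) = -2 - U
f(s, d) = sqrt(s + 2*d)
(-157 - 1*(-122))/(-142 + f(F(-1), -4)) = (-157 - 1*(-122))/(-142 + sqrt((-2 - 1*(-1)) + 2*(-4))) = (-157 + 122)/(-142 + sqrt((-2 + 1) - 8)) = -35/(-142 + sqrt(-1 - 8)) = -35/(-142 + sqrt(-9)) = -35/(-142 + 3*I) = ((-142 - 3*I)/20173)*(-35) = -35*(-142 - 3*I)/20173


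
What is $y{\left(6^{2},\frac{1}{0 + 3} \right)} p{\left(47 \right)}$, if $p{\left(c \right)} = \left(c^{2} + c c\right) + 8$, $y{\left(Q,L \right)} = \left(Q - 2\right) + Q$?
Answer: $309820$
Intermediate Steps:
$y{\left(Q,L \right)} = -2 + 2 Q$ ($y{\left(Q,L \right)} = \left(-2 + Q\right) + Q = -2 + 2 Q$)
$p{\left(c \right)} = 8 + 2 c^{2}$ ($p{\left(c \right)} = \left(c^{2} + c^{2}\right) + 8 = 2 c^{2} + 8 = 8 + 2 c^{2}$)
$y{\left(6^{2},\frac{1}{0 + 3} \right)} p{\left(47 \right)} = \left(-2 + 2 \cdot 6^{2}\right) \left(8 + 2 \cdot 47^{2}\right) = \left(-2 + 2 \cdot 36\right) \left(8 + 2 \cdot 2209\right) = \left(-2 + 72\right) \left(8 + 4418\right) = 70 \cdot 4426 = 309820$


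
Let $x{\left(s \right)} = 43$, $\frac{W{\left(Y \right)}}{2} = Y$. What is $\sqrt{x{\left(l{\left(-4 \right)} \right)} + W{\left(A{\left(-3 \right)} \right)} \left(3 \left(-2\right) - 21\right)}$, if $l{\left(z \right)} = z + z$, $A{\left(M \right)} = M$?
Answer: $\sqrt{205} \approx 14.318$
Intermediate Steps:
$W{\left(Y \right)} = 2 Y$
$l{\left(z \right)} = 2 z$
$\sqrt{x{\left(l{\left(-4 \right)} \right)} + W{\left(A{\left(-3 \right)} \right)} \left(3 \left(-2\right) - 21\right)} = \sqrt{43 + 2 \left(-3\right) \left(3 \left(-2\right) - 21\right)} = \sqrt{43 - 6 \left(-6 - 21\right)} = \sqrt{43 - -162} = \sqrt{43 + 162} = \sqrt{205}$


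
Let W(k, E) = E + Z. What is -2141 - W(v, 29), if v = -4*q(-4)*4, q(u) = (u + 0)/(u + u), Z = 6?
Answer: -2176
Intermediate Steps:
q(u) = ½ (q(u) = u/((2*u)) = u*(1/(2*u)) = ½)
v = -8 (v = -4*½*4 = -2*4 = -8)
W(k, E) = 6 + E (W(k, E) = E + 6 = 6 + E)
-2141 - W(v, 29) = -2141 - (6 + 29) = -2141 - 1*35 = -2141 - 35 = -2176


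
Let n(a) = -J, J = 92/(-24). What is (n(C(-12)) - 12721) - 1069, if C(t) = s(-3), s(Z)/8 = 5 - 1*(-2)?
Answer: -82717/6 ≈ -13786.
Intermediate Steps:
s(Z) = 56 (s(Z) = 8*(5 - 1*(-2)) = 8*(5 + 2) = 8*7 = 56)
C(t) = 56
J = -23/6 (J = 92*(-1/24) = -23/6 ≈ -3.8333)
n(a) = 23/6 (n(a) = -1*(-23/6) = 23/6)
(n(C(-12)) - 12721) - 1069 = (23/6 - 12721) - 1069 = -76303/6 - 1069 = -82717/6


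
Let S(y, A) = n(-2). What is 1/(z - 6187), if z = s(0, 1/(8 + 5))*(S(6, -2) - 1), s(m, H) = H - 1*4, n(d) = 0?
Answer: -13/80380 ≈ -0.00016173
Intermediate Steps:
S(y, A) = 0
s(m, H) = -4 + H (s(m, H) = H - 4 = -4 + H)
z = 51/13 (z = (-4 + 1/(8 + 5))*(0 - 1) = (-4 + 1/13)*(-1) = -51/13*(-1) = 51/13 ≈ 3.9231)
1/(z - 6187) = 1/(51/13 - 6187) = 1/(-80380/13) = -13/80380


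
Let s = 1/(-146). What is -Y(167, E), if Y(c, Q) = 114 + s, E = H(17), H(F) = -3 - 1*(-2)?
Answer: -16643/146 ≈ -113.99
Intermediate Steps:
s = -1/146 ≈ -0.0068493
H(F) = -1 (H(F) = -3 + 2 = -1)
E = -1
Y(c, Q) = 16643/146 (Y(c, Q) = 114 - 1/146 = 16643/146)
-Y(167, E) = -1*16643/146 = -16643/146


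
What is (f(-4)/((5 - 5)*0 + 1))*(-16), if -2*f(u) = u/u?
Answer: 8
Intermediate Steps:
f(u) = -1/2 (f(u) = -u/(2*u) = -1/2*1 = -1/2)
(f(-4)/((5 - 5)*0 + 1))*(-16) = -1/(2*((5 - 5)*0 + 1))*(-16) = -1/(2*(0*0 + 1))*(-16) = -1/(2*(0 + 1))*(-16) = -1/2/1*(-16) = -1/2*1*(-16) = -1/2*(-16) = 8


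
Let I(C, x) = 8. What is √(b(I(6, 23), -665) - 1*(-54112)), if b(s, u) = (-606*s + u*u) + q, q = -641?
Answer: 4*√30678 ≈ 700.61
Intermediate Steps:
b(s, u) = -641 + u² - 606*s (b(s, u) = (-606*s + u*u) - 641 = (-606*s + u²) - 641 = (u² - 606*s) - 641 = -641 + u² - 606*s)
√(b(I(6, 23), -665) - 1*(-54112)) = √((-641 + (-665)² - 606*8) - 1*(-54112)) = √((-641 + 442225 - 4848) + 54112) = √(436736 + 54112) = √490848 = 4*√30678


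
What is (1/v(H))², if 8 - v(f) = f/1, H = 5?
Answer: ⅑ ≈ 0.11111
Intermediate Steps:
v(f) = 8 - f (v(f) = 8 - f/1 = 8 - f)
(1/v(H))² = (1/(8 - 1*5))² = (1/(8 - 5))² = (1/3)² = (⅓)² = ⅑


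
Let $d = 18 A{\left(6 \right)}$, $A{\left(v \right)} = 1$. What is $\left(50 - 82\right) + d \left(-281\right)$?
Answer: $-5090$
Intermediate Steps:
$d = 18$ ($d = 18 \cdot 1 = 18$)
$\left(50 - 82\right) + d \left(-281\right) = \left(50 - 82\right) + 18 \left(-281\right) = -32 - 5058 = -5090$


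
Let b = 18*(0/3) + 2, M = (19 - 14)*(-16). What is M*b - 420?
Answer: -580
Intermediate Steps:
M = -80 (M = 5*(-16) = -80)
b = 2 (b = 18*(0*(⅓)) + 2 = 18*0 + 2 = 0 + 2 = 2)
M*b - 420 = -80*2 - 420 = -160 - 420 = -580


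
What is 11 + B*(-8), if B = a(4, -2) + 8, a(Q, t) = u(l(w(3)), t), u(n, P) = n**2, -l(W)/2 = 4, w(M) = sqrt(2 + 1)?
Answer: -565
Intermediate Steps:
w(M) = sqrt(3)
l(W) = -8 (l(W) = -2*4 = -8)
a(Q, t) = 64 (a(Q, t) = (-8)**2 = 64)
B = 72 (B = 64 + 8 = 72)
11 + B*(-8) = 11 + 72*(-8) = 11 - 576 = -565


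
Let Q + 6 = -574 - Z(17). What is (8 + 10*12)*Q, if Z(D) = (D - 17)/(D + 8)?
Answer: -74240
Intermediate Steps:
Z(D) = (-17 + D)/(8 + D)
Q = -580 (Q = -6 + (-574 - (-17 + 17)/(8 + 17)) = -6 + (-574 - 0/25) = -6 + (-574 - 1*0) = -6 + (-574 + 0) = -6 - 574 = -580)
(8 + 10*12)*Q = (8 + 10*12)*(-580) = (8 + 120)*(-580) = 128*(-580) = -74240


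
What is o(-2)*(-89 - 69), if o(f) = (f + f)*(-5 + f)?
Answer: -4424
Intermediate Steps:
o(f) = 2*f*(-5 + f) (o(f) = (2*f)*(-5 + f) = 2*f*(-5 + f))
o(-2)*(-89 - 69) = (2*(-2)*(-5 - 2))*(-89 - 69) = (2*(-2)*(-7))*(-158) = 28*(-158) = -4424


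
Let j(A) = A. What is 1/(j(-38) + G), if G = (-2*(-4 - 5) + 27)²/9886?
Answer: -9886/373643 ≈ -0.026458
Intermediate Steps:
G = 2025/9886 (G = (-2*(-9) + 27)²*(1/9886) = (18 + 27)²*(1/9886) = 45²*(1/9886) = 2025*(1/9886) = 2025/9886 ≈ 0.20484)
1/(j(-38) + G) = 1/(-38 + 2025/9886) = 1/(-373643/9886) = -9886/373643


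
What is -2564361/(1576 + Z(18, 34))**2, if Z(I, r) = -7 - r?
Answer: -2564361/2356225 ≈ -1.0883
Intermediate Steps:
-2564361/(1576 + Z(18, 34))**2 = -2564361/(1576 + (-7 - 1*34))**2 = -2564361/(1576 + (-7 - 34))**2 = -2564361/(1576 - 41)**2 = -2564361/(1535**2) = -2564361/2356225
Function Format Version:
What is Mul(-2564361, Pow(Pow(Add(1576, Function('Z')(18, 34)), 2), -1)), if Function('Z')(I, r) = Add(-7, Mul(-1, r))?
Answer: Rational(-2564361, 2356225) ≈ -1.0883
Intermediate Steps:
Mul(-2564361, Pow(Pow(Add(1576, Function('Z')(18, 34)), 2), -1)) = Mul(-2564361, Pow(Pow(Add(1576, Add(-7, Mul(-1, 34))), 2), -1)) = Mul(-2564361, Pow(Pow(Add(1576, Add(-7, -34)), 2), -1)) = Mul(-2564361, Pow(Pow(Add(1576, -41), 2), -1)) = Mul(-2564361, Pow(Pow(1535, 2), -1)) = Mul(-2564361, Pow(2356225, -1)) = Mul(-2564361, Rational(1, 2356225)) = Rational(-2564361, 2356225)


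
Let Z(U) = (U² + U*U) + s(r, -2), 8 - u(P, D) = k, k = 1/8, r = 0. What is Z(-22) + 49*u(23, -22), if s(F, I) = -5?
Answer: 10791/8 ≈ 1348.9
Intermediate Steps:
k = ⅛ ≈ 0.12500
u(P, D) = 63/8 (u(P, D) = 8 - 1*⅛ = 8 - ⅛ = 63/8)
Z(U) = -5 + 2*U² (Z(U) = (U² + U*U) - 5 = (U² + U²) - 5 = 2*U² - 5 = -5 + 2*U²)
Z(-22) + 49*u(23, -22) = (-5 + 2*(-22)²) + 49*(63/8) = (-5 + 2*484) + 3087/8 = (-5 + 968) + 3087/8 = 963 + 3087/8 = 10791/8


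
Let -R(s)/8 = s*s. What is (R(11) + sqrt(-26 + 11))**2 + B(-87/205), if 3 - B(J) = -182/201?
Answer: 188339594/201 - 1936*I*sqrt(15) ≈ 9.3701e+5 - 7498.1*I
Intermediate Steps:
R(s) = -8*s**2 (R(s) = -8*s*s = -8*s**2)
B(J) = 785/201 (B(J) = 3 - (-182)/201 = 3 - 1*(-182/201) = 3 + 182/201 = 785/201)
(R(11) + sqrt(-26 + 11))**2 + B(-87/205) = (-8*11**2 + sqrt(-26 + 11))**2 + 785/201 = (-8*121 + sqrt(-15))**2 + 785/201 = (-968 + I*sqrt(15))**2 + 785/201 = 785/201 + (-968 + I*sqrt(15))**2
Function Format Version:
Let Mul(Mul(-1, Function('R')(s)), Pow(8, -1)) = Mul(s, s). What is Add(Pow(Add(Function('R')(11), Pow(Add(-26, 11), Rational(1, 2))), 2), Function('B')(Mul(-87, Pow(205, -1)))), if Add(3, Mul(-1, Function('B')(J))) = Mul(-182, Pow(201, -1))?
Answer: Add(Rational(188339594, 201), Mul(-1936, I, Pow(15, Rational(1, 2)))) ≈ Add(9.3701e+5, Mul(-7498.1, I))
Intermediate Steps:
Function('R')(s) = Mul(-8, Pow(s, 2)) (Function('R')(s) = Mul(-8, Mul(s, s)) = Mul(-8, Pow(s, 2)))
Function('B')(J) = Rational(785, 201) (Function('B')(J) = Add(3, Mul(-1, Mul(-182, Pow(201, -1)))) = Add(3, Mul(-1, Mul(-182, Rational(1, 201)))) = Add(3, Mul(-1, Rational(-182, 201))) = Add(3, Rational(182, 201)) = Rational(785, 201))
Add(Pow(Add(Function('R')(11), Pow(Add(-26, 11), Rational(1, 2))), 2), Function('B')(Mul(-87, Pow(205, -1)))) = Add(Pow(Add(Mul(-8, Pow(11, 2)), Pow(Add(-26, 11), Rational(1, 2))), 2), Rational(785, 201)) = Add(Pow(Add(Mul(-8, 121), Pow(-15, Rational(1, 2))), 2), Rational(785, 201)) = Add(Pow(Add(-968, Mul(I, Pow(15, Rational(1, 2)))), 2), Rational(785, 201)) = Add(Rational(785, 201), Pow(Add(-968, Mul(I, Pow(15, Rational(1, 2)))), 2))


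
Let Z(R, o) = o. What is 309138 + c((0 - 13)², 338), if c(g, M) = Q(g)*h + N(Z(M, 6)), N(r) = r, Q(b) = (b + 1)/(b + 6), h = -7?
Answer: 1545686/5 ≈ 3.0914e+5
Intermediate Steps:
Q(b) = (1 + b)/(6 + b)
c(g, M) = 6 - 7*(1 + g)/(6 + g) (c(g, M) = ((1 + g)/(6 + g))*(-7) + 6 = -7*(1 + g)/(6 + g) + 6 = 6 - 7*(1 + g)/(6 + g))
309138 + c((0 - 13)², 338) = 309138 + (29 - (0 - 13)²)/(6 + (0 - 13)²) = 309138 + (29 - 1*(-13)²)/(6 + (-13)²) = 309138 + (29 - 1*169)/(6 + 169) = 309138 + (29 - 169)/175 = 309138 + (1/175)*(-140) = 309138 - ⅘ = 1545686/5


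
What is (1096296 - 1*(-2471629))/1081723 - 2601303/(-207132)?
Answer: 1184306908723/74686482812 ≈ 15.857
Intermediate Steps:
(1096296 - 1*(-2471629))/1081723 - 2601303/(-207132) = (1096296 + 2471629)*(1/1081723) - 2601303*(-1/207132) = 3567925*(1/1081723) + 867101/69044 = 3567925/1081723 + 867101/69044 = 1184306908723/74686482812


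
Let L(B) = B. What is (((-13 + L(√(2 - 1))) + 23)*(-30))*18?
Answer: -5940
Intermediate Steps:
(((-13 + L(√(2 - 1))) + 23)*(-30))*18 = (((-13 + √(2 - 1)) + 23)*(-30))*18 = (((-13 + √1) + 23)*(-30))*18 = (((-13 + 1) + 23)*(-30))*18 = ((-12 + 23)*(-30))*18 = (11*(-30))*18 = -330*18 = -5940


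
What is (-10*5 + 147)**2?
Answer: 9409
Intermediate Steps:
(-10*5 + 147)**2 = (-50 + 147)**2 = 97**2 = 9409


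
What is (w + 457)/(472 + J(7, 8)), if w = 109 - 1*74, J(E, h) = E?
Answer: 492/479 ≈ 1.0271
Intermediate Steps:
w = 35 (w = 109 - 74 = 35)
(w + 457)/(472 + J(7, 8)) = (35 + 457)/(472 + 7) = 492/479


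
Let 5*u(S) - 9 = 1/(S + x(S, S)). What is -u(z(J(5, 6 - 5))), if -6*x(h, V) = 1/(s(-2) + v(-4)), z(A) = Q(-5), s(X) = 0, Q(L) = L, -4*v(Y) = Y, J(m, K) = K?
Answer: -273/155 ≈ -1.7613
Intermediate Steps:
v(Y) = -Y/4
z(A) = -5
x(h, V) = -⅙ (x(h, V) = -1/(6*(0 - ¼*(-4))) = -1/(6*(0 + 1)) = -⅙/1 = -⅙*1 = -⅙)
u(S) = 9/5 + 1/(5*(-⅙ + S)) (u(S) = 9/5 + 1/(5*(S - ⅙)) = 9/5 + 1/(5*(-⅙ + S)))
-u(z(J(5, 6 - 5))) = -3*(-1 + 18*(-5))/(5*(-1 + 6*(-5))) = -3*(-1 - 90)/(5*(-1 - 30)) = -3*(-91)/(5*(-31)) = -3*(-1)*(-91)/(5*31) = -1*273/155 = -273/155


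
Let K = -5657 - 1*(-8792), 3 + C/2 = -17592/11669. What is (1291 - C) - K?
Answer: -21412438/11669 ≈ -1835.0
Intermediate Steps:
C = -105198/11669 (C = -6 + 2*(-17592/11669) = -6 - 35184/11669 = -105198/11669 ≈ -9.0152)
K = 3135 (K = -5657 + 8792 = 3135)
(1291 - C) - K = (1291 - 1*(-105198/11669)) - 1*3135 = (1291 + 105198/11669) - 3135 = 15169877/11669 - 3135 = -21412438/11669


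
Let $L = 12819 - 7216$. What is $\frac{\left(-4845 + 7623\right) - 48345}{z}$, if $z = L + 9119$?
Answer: $- \frac{45567}{14722} \approx -3.0952$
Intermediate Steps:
$L = 5603$
$z = 14722$ ($z = 5603 + 9119 = 14722$)
$\frac{\left(-4845 + 7623\right) - 48345}{z} = \frac{\left(-4845 + 7623\right) - 48345}{14722} = \left(2778 - 48345\right) \frac{1}{14722} = \left(-45567\right) \frac{1}{14722} = - \frac{45567}{14722}$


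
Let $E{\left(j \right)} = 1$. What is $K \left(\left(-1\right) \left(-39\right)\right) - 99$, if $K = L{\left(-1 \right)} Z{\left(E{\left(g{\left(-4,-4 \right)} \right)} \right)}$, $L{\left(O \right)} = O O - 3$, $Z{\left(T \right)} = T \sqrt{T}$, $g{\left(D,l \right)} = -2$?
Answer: $-177$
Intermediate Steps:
$Z{\left(T \right)} = T^{\frac{3}{2}}$
$L{\left(O \right)} = -3 + O^{2}$ ($L{\left(O \right)} = O^{2} - 3 = -3 + O^{2}$)
$K = -2$ ($K = \left(-3 + \left(-1\right)^{2}\right) 1^{\frac{3}{2}} = \left(-3 + 1\right) 1 = \left(-2\right) 1 = -2$)
$K \left(\left(-1\right) \left(-39\right)\right) - 99 = - 2 \left(\left(-1\right) \left(-39\right)\right) - 99 = \left(-2\right) 39 - 99 = -78 - 99 = -177$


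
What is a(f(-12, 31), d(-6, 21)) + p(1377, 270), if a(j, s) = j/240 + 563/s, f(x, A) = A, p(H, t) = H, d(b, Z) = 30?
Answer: 67003/48 ≈ 1395.9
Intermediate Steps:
a(j, s) = 563/s + j/240 (a(j, s) = j*(1/240) + 563/s = j/240 + 563/s = 563/s + j/240)
a(f(-12, 31), d(-6, 21)) + p(1377, 270) = (563/30 + (1/240)*31) + 1377 = (563*(1/30) + 31/240) + 1377 = (563/30 + 31/240) + 1377 = 907/48 + 1377 = 67003/48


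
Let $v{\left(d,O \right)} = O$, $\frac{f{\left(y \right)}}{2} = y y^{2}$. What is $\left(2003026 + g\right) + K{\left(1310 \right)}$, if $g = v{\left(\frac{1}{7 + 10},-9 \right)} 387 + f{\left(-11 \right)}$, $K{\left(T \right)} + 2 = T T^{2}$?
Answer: $2250087879$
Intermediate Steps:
$f{\left(y \right)} = 2 y^{3}$ ($f{\left(y \right)} = 2 y y^{2} = 2 y^{3}$)
$K{\left(T \right)} = -2 + T^{3}$ ($K{\left(T \right)} = -2 + T T^{2} = -2 + T^{3}$)
$g = -6145$ ($g = \left(-9\right) 387 + 2 \left(-11\right)^{3} = -3483 + 2 \left(-1331\right) = -3483 - 2662 = -6145$)
$\left(2003026 + g\right) + K{\left(1310 \right)} = \left(2003026 - 6145\right) - \left(2 - 1310^{3}\right) = 1996881 + \left(-2 + 2248091000\right) = 1996881 + 2248090998 = 2250087879$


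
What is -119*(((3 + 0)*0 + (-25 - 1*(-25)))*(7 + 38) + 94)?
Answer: -11186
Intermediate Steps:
-119*(((3 + 0)*0 + (-25 - 1*(-25)))*(7 + 38) + 94) = -119*((3*0 + (-25 + 25))*45 + 94) = -119*((0 + 0)*45 + 94) = -119*(0*45 + 94) = -119*(0 + 94) = -119*94 = -11186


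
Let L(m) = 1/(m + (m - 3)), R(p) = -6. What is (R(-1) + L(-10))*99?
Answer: -13761/23 ≈ -598.30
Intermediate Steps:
L(m) = 1/(-3 + 2*m) (L(m) = 1/(m + (-3 + m)) = 1/(-3 + 2*m))
(R(-1) + L(-10))*99 = (-6 + 1/(-3 + 2*(-10)))*99 = (-6 + 1/(-3 - 20))*99 = (-6 + 1/(-23))*99 = (-6 - 1/23)*99 = -139/23*99 = -13761/23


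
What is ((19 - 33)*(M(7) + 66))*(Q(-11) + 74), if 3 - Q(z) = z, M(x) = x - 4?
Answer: -85008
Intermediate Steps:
M(x) = -4 + x
Q(z) = 3 - z
((19 - 33)*(M(7) + 66))*(Q(-11) + 74) = ((19 - 33)*((-4 + 7) + 66))*((3 - 1*(-11)) + 74) = (-14*(3 + 66))*((3 + 11) + 74) = (-14*69)*(14 + 74) = -966*88 = -85008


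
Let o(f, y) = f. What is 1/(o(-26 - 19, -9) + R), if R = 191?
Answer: 1/146 ≈ 0.0068493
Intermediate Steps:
1/(o(-26 - 19, -9) + R) = 1/((-26 - 19) + 191) = 1/(-45 + 191) = 1/146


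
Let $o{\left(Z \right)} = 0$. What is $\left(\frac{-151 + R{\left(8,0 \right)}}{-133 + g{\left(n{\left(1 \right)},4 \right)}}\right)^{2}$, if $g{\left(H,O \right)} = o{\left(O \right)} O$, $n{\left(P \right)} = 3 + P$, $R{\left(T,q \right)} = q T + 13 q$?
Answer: $\frac{22801}{17689} \approx 1.289$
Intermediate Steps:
$R{\left(T,q \right)} = 13 q + T q$ ($R{\left(T,q \right)} = T q + 13 q = 13 q + T q$)
$g{\left(H,O \right)} = 0$ ($g{\left(H,O \right)} = 0 O = 0$)
$\left(\frac{-151 + R{\left(8,0 \right)}}{-133 + g{\left(n{\left(1 \right)},4 \right)}}\right)^{2} = \left(\frac{-151 + 0 \left(13 + 8\right)}{-133 + 0}\right)^{2} = \left(\frac{-151 + 0 \cdot 21}{-133}\right)^{2} = \left(\left(-151 + 0\right) \left(- \frac{1}{133}\right)\right)^{2} = \left(\left(-151\right) \left(- \frac{1}{133}\right)\right)^{2} = \left(\frac{151}{133}\right)^{2} = \frac{22801}{17689}$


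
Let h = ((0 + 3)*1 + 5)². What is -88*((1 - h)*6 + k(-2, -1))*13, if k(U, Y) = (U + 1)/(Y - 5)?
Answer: 1296724/3 ≈ 4.3224e+5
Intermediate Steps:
k(U, Y) = (1 + U)/(-5 + Y)
h = 64 (h = (3*1 + 5)² = (3 + 5)² = 8² = 64)
-88*((1 - h)*6 + k(-2, -1))*13 = -88*((1 - 1*64)*6 + (1 - 2)/(-5 - 1))*13 = -88*((1 - 64)*6 - 1/(-6))*13 = -88*(-63*6 - ⅙*(-1))*13 = -88*(-378 + ⅙)*13 = -88*(-2267/6)*13 = (99748/3)*13 = 1296724/3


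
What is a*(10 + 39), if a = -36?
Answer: -1764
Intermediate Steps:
a*(10 + 39) = -36*(10 + 39) = -36*49 = -1764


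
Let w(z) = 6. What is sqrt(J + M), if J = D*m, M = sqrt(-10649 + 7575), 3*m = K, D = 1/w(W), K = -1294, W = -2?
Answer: sqrt(-647 + 9*I*sqrt(3074))/3 ≈ 3.0738 + 9.0187*I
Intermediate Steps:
D = 1/6 ≈ 0.16667
m = -1294/3 (m = (1/3)*(-1294) = -1294/3 ≈ -431.33)
M = I*sqrt(3074) (M = sqrt(-3074) = I*sqrt(3074) ≈ 55.444*I)
J = -647/9 (J = (1/6)*(-1294/3) = -647/9 ≈ -71.889)
sqrt(J + M) = sqrt(-647/9 + I*sqrt(3074))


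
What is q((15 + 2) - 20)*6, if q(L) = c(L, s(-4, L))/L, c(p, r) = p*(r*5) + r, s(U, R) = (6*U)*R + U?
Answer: 1904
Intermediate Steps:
s(U, R) = U + 6*R*U (s(U, R) = 6*R*U + U = U + 6*R*U)
c(p, r) = r + 5*p*r (c(p, r) = p*(5*r) + r = 5*p*r + r = r + 5*p*r)
q(L) = (1 + 5*L)*(-4 - 24*L)/L (q(L) = ((-4*(1 + 6*L))*(1 + 5*L))/L = ((-4 - 24*L)*(1 + 5*L))/L = ((1 + 5*L)*(-4 - 24*L))/L = (1 + 5*L)*(-4 - 24*L)/L)
q((15 + 2) - 20)*6 = (-44 - 120*((15 + 2) - 20) - 4/((15 + 2) - 20))*6 = (-44 - 120*(17 - 20) - 4/(17 - 20))*6 = (-44 - 120*(-3) - 4/(-3))*6 = (-44 + 360 - 4*(-⅓))*6 = (-44 + 360 + 4/3)*6 = (952/3)*6 = 1904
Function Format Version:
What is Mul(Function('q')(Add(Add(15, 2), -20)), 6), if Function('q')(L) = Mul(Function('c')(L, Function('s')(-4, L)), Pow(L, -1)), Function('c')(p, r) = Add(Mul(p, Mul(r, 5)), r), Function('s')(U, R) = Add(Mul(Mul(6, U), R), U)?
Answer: 1904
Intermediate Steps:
Function('s')(U, R) = Add(U, Mul(6, R, U)) (Function('s')(U, R) = Add(Mul(6, R, U), U) = Add(U, Mul(6, R, U)))
Function('c')(p, r) = Add(r, Mul(5, p, r)) (Function('c')(p, r) = Add(Mul(p, Mul(5, r)), r) = Add(Mul(5, p, r), r) = Add(r, Mul(5, p, r)))
Function('q')(L) = Mul(Pow(L, -1), Add(1, Mul(5, L)), Add(-4, Mul(-24, L))) (Function('q')(L) = Mul(Mul(Mul(-4, Add(1, Mul(6, L))), Add(1, Mul(5, L))), Pow(L, -1)) = Mul(Mul(Add(-4, Mul(-24, L)), Add(1, Mul(5, L))), Pow(L, -1)) = Mul(Mul(Add(1, Mul(5, L)), Add(-4, Mul(-24, L))), Pow(L, -1)) = Mul(Pow(L, -1), Add(1, Mul(5, L)), Add(-4, Mul(-24, L))))
Mul(Function('q')(Add(Add(15, 2), -20)), 6) = Mul(Add(-44, Mul(-120, Add(Add(15, 2), -20)), Mul(-4, Pow(Add(Add(15, 2), -20), -1))), 6) = Mul(Add(-44, Mul(-120, Add(17, -20)), Mul(-4, Pow(Add(17, -20), -1))), 6) = Mul(Add(-44, Mul(-120, -3), Mul(-4, Pow(-3, -1))), 6) = Mul(Add(-44, 360, Mul(-4, Rational(-1, 3))), 6) = Mul(Add(-44, 360, Rational(4, 3)), 6) = Mul(Rational(952, 3), 6) = 1904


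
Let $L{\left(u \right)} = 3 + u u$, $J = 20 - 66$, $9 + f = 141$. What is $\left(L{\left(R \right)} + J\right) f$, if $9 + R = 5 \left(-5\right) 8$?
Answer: $5760216$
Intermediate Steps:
$f = 132$ ($f = -9 + 141 = 132$)
$J = -46$
$R = -209$ ($R = -9 + 5 \left(-5\right) 8 = -9 - 200 = -209$)
$L{\left(u \right)} = 3 + u^{2}$
$\left(L{\left(R \right)} + J\right) f = \left(\left(3 + \left(-209\right)^{2}\right) - 46\right) 132 = \left(\left(3 + 43681\right) - 46\right) 132 = \left(43684 - 46\right) 132 = 43638 \cdot 132 = 5760216$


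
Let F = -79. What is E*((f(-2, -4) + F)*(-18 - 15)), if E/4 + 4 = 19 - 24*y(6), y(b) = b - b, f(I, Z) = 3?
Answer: 150480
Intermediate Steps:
y(b) = 0
E = 60 (E = -16 + 4*(19 - 24*0) = -16 + 4*(19 + 0) = -16 + 4*19 = -16 + 76 = 60)
E*((f(-2, -4) + F)*(-18 - 15)) = 60*((3 - 79)*(-18 - 15)) = 60*(-76*(-33)) = 60*2508 = 150480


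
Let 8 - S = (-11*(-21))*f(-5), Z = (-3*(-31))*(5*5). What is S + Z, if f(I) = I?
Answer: 3488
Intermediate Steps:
Z = 2325 (Z = 93*25 = 2325)
S = 1163 (S = 8 - (-11*(-21))*(-5) = 8 - 231*(-5) = 8 - 1*(-1155) = 8 + 1155 = 1163)
S + Z = 1163 + 2325 = 3488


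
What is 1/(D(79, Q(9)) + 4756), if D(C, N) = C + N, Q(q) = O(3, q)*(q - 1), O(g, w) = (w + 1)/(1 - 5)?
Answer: 1/4815 ≈ 0.00020768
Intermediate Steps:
O(g, w) = -¼ - w/4 (O(g, w) = (1 + w)/(-4) = (1 + w)*(-¼) = -¼ - w/4)
Q(q) = (-1 + q)*(-¼ - q/4) (Q(q) = (-¼ - q/4)*(q - 1) = (-¼ - q/4)*(-1 + q) = (-1 + q)*(-¼ - q/4))
1/(D(79, Q(9)) + 4756) = 1/((79 + (¼ - ¼*9²)) + 4756) = 1/((79 + (¼ - ¼*81)) + 4756) = 1/((79 + (¼ - 81/4)) + 4756) = 1/((79 - 20) + 4756) = 1/(59 + 4756) = 1/4815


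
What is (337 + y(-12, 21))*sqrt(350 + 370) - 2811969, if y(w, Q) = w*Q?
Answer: -2811969 + 1020*sqrt(5) ≈ -2.8097e+6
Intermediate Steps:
y(w, Q) = Q*w
(337 + y(-12, 21))*sqrt(350 + 370) - 2811969 = (337 + 21*(-12))*sqrt(350 + 370) - 2811969 = (337 - 252)*sqrt(720) - 2811969 = 85*(12*sqrt(5)) - 2811969 = 1020*sqrt(5) - 2811969 = -2811969 + 1020*sqrt(5)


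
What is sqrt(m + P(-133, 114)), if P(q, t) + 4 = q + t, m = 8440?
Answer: sqrt(8417) ≈ 91.744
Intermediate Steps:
P(q, t) = -4 + q + t (P(q, t) = -4 + (q + t) = -4 + q + t)
sqrt(m + P(-133, 114)) = sqrt(8440 + (-4 - 133 + 114)) = sqrt(8440 - 23) = sqrt(8417)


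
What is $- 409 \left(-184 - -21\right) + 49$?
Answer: $66716$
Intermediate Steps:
$- 409 \left(-184 - -21\right) + 49 = - 409 \left(-184 + 21\right) + 49 = \left(-409\right) \left(-163\right) + 49 = 66667 + 49 = 66716$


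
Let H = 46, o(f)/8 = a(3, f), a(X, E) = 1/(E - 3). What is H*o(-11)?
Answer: -184/7 ≈ -26.286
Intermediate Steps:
a(X, E) = 1/(-3 + E)
o(f) = 8/(-3 + f)
H*o(-11) = 46*(8/(-3 - 11)) = 46*(8/(-14)) = 46*(8*(-1/14)) = 46*(-4/7) = -184/7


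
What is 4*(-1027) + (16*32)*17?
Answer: 4596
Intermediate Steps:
4*(-1027) + (16*32)*17 = -4108 + 512*17 = -4108 + 8704 = 4596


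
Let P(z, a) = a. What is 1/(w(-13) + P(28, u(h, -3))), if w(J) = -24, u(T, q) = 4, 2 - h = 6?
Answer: -1/20 ≈ -0.050000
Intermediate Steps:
h = -4 (h = 2 - 1*6 = 2 - 6 = -4)
1/(w(-13) + P(28, u(h, -3))) = 1/(-24 + 4) = 1/(-20) = -1/20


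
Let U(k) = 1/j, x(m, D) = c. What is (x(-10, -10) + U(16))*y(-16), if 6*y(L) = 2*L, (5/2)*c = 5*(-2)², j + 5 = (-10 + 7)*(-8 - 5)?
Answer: -728/17 ≈ -42.824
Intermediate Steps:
j = 34 (j = -5 + (-10 + 7)*(-8 - 5) = -5 - 3*(-13) = -5 + 39 = 34)
c = 8 (c = 2*(5*(-2)²)/5 = 2*(5*4)/5 = (⅖)*20 = 8)
x(m, D) = 8
y(L) = L/3 (y(L) = (2*L)/6 = L/3)
U(k) = 1/34
(x(-10, -10) + U(16))*y(-16) = (8 + 1/34)*((⅓)*(-16)) = (273/34)*(-16/3) = -728/17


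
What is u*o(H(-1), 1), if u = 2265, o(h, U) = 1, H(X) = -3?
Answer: 2265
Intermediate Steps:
u*o(H(-1), 1) = 2265*1 = 2265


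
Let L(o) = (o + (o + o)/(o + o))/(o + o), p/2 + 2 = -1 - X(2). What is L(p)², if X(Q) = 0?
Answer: 25/144 ≈ 0.17361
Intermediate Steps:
p = -6 (p = -4 + 2*(-1 - 1*0) = -4 + 2*(-1 + 0) = -4 + 2*(-1) = -4 - 2 = -6)
L(o) = (1 + o)/(2*o) (L(o) = (o + (2*o)/((2*o)))/((2*o)) = (o + (2*o)*(1/(2*o)))*(1/(2*o)) = (o + 1)*(1/(2*o)) = (1 + o)*(1/(2*o)) = (1 + o)/(2*o))
L(p)² = ((½)*(1 - 6)/(-6))² = ((½)*(-⅙)*(-5))² = (5/12)² = 25/144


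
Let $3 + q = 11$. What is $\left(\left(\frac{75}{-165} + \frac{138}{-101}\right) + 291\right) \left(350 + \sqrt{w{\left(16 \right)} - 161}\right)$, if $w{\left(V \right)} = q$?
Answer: $\frac{112447300}{1111} + \frac{963834 i \sqrt{17}}{1111} \approx 1.0121 \cdot 10^{5} + 3576.9 i$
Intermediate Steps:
$q = 8$ ($q = -3 + 11 = 8$)
$w{\left(V \right)} = 8$
$\left(\left(\frac{75}{-165} + \frac{138}{-101}\right) + 291\right) \left(350 + \sqrt{w{\left(16 \right)} - 161}\right) = \left(\left(\frac{75}{-165} + \frac{138}{-101}\right) + 291\right) \left(350 + \sqrt{8 - 161}\right) = \left(\left(75 \left(- \frac{1}{165}\right) + 138 \left(- \frac{1}{101}\right)\right) + 291\right) \left(350 + \sqrt{-153}\right) = \left(\left(- \frac{5}{11} - \frac{138}{101}\right) + 291\right) \left(350 + 3 i \sqrt{17}\right) = \left(- \frac{2023}{1111} + 291\right) \left(350 + 3 i \sqrt{17}\right) = \frac{321278 \left(350 + 3 i \sqrt{17}\right)}{1111} = \frac{112447300}{1111} + \frac{963834 i \sqrt{17}}{1111}$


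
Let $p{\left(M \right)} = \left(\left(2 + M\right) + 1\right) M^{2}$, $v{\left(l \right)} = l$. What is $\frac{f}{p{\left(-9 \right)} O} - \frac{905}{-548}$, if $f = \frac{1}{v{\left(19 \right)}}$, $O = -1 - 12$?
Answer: $\frac{54319279}{32891508} \approx 1.6515$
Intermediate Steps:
$p{\left(M \right)} = M^{2} \left(3 + M\right)$ ($p{\left(M \right)} = \left(3 + M\right) M^{2} = M^{2} \left(3 + M\right)$)
$O = -13$
$f = \frac{1}{19} \approx 0.052632$
$\frac{f}{p{\left(-9 \right)} O} - \frac{905}{-548} = \frac{1}{19 \left(-9\right)^{2} \left(3 - 9\right) \left(-13\right)} - \frac{905}{-548} = \frac{1}{19 \cdot 81 \left(-6\right) \left(-13\right)} - - \frac{905}{548} = \frac{1}{19 \left(\left(-486\right) \left(-13\right)\right)} + \frac{905}{548} = \frac{1}{19 \cdot 6318} + \frac{905}{548} = \frac{1}{19} \cdot \frac{1}{6318} + \frac{905}{548} = \frac{1}{120042} + \frac{905}{548} = \frac{54319279}{32891508}$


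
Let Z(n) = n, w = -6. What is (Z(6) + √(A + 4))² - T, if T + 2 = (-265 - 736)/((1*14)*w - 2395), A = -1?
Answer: 100638/2479 + 12*√3 ≈ 61.381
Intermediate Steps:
T = -3957/2479 (T = -2 + (-265 - 736)/((1*14)*(-6) - 2395) = -2 - 1001/(14*(-6) - 2395) = -2 - 1001/(-84 - 2395) = -2 - 1001/(-2479) = -2 - 1001*(-1/2479) = -2 + 1001/2479 = -3957/2479 ≈ -1.5962)
(Z(6) + √(A + 4))² - T = (6 + √(-1 + 4))² - 1*(-3957/2479) = (6 + √3)² + 3957/2479 = 3957/2479 + (6 + √3)²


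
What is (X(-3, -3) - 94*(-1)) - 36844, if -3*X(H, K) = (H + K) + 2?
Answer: -110246/3 ≈ -36749.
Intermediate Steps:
X(H, K) = -2/3 - H/3 - K/3 (X(H, K) = -((H + K) + 2)/3 = -(2 + H + K)/3 = -2/3 - H/3 - K/3)
(X(-3, -3) - 94*(-1)) - 36844 = ((-2/3 - 1/3*(-3) - 1/3*(-3)) - 94*(-1)) - 36844 = ((-2/3 + 1 + 1) + 94) - 36844 = (4/3 + 94) - 36844 = 286/3 - 36844 = -110246/3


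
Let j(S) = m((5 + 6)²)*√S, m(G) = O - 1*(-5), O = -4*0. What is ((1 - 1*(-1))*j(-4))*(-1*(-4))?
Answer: 80*I ≈ 80.0*I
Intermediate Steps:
O = 0
m(G) = 5 (m(G) = 0 - 1*(-5) = 0 + 5 = 5)
j(S) = 5*√S
((1 - 1*(-1))*j(-4))*(-1*(-4)) = ((1 - 1*(-1))*(5*√(-4)))*(-1*(-4)) = ((1 + 1)*(5*(2*I)))*4 = (2*(10*I))*4 = (20*I)*4 = 80*I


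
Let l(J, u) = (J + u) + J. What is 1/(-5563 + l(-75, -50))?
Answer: -1/5763 ≈ -0.00017352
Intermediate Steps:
l(J, u) = u + 2*J
1/(-5563 + l(-75, -50)) = 1/(-5563 + (-50 + 2*(-75))) = 1/(-5563 + (-50 - 150)) = 1/(-5563 - 200) = 1/(-5763) = -1/5763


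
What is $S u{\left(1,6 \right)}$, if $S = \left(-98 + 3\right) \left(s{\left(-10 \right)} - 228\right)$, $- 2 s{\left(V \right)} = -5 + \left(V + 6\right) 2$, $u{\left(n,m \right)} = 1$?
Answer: $\frac{42085}{2} \approx 21043.0$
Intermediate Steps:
$s{\left(V \right)} = - \frac{7}{2} - V$ ($s{\left(V \right)} = - \frac{-5 + \left(V + 6\right) 2}{2} = - \frac{-5 + \left(6 + V\right) 2}{2} = - \frac{-5 + \left(12 + 2 V\right)}{2} = - \frac{7 + 2 V}{2} = - \frac{7}{2} - V$)
$S = \frac{42085}{2}$ ($S = \left(-98 + 3\right) \left(\left(- \frac{7}{2} - -10\right) - 228\right) = - 95 \left(\left(- \frac{7}{2} + 10\right) - 228\right) = - 95 \left(\frac{13}{2} - 228\right) = \left(-95\right) \left(- \frac{443}{2}\right) = \frac{42085}{2} \approx 21043.0$)
$S u{\left(1,6 \right)} = \frac{42085}{2} \cdot 1 = \frac{42085}{2}$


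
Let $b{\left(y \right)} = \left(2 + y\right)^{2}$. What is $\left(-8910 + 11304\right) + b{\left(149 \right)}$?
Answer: $25195$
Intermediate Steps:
$\left(-8910 + 11304\right) + b{\left(149 \right)} = \left(-8910 + 11304\right) + \left(2 + 149\right)^{2} = 2394 + 151^{2} = 2394 + 22801 = 25195$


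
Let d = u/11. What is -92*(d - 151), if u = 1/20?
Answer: 764037/55 ≈ 13892.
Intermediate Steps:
u = 1/20 ≈ 0.050000
d = 1/220 (d = (1/20)/11 = (1/20)*(1/11) = 1/220 ≈ 0.0045455)
-92*(d - 151) = -92*(1/220 - 151) = -92*(-33219/220) = 764037/55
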